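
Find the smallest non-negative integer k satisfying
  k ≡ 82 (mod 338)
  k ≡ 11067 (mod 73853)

gcd(338, 73853) = 169 and 169 | (11067 − 82), so the pair is consistent; merging gives k ≡ 84920 (mod 147706), where 147706 = lcm(338, 73853).
The solution is unique modulo lcm(338, 73853) = 147706.

84920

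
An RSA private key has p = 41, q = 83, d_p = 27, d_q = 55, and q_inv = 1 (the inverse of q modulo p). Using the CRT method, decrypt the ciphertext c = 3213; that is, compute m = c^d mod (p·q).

2385

m₁ = c^(d_p) mod p: c ≡ 15 (mod 41), and 15^27 mod 41 = 7.
m₂ = c^(d_q) mod q: c ≡ 59 (mod 83), and 59^55 mod 83 = 61.
h = q_inv·(m₁ − m₂) mod p = 1·(7 − 61) mod 41 = 28.
m = m₂ + h·q = 61 + 28·83 = 2385.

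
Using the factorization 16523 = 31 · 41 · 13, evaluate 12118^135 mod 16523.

7379

Mod 31: 12118 ≡ 28; by Fermat, exponent reduces to 135 mod 30 = 15; 28^15 ≡ 1 (mod 31).
Mod 41: 12118 ≡ 23; by Fermat, exponent reduces to 135 mod 40 = 15; 23^15 ≡ 40 (mod 41).
Mod 13: 12118 ≡ 2; by Fermat, exponent reduces to 135 mod 12 = 3; 2^3 ≡ 8 (mod 13).
Combine by CRT: x ≡ 1 (mod 31), x ≡ 40 (mod 41), x ≡ 8 (mod 13) ⇒ x ≡ 7379 (mod 16523).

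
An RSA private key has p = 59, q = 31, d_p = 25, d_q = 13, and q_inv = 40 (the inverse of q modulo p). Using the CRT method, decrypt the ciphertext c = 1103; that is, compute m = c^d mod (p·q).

299

m₁ = c^(d_p) mod p: c ≡ 41 (mod 59), and 41^25 mod 59 = 4.
m₂ = c^(d_q) mod q: c ≡ 18 (mod 31), and 18^13 mod 31 = 20.
h = q_inv·(m₁ − m₂) mod p = 40·(4 − 20) mod 59 = 9.
m = m₂ + h·q = 20 + 9·31 = 299.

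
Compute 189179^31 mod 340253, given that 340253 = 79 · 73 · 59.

9239

Mod 79: 189179 ≡ 53; 53^31 ≡ 75 (mod 79).
Mod 73: 189179 ≡ 36; 36^31 ≡ 41 (mod 73).
Mod 59: 189179 ≡ 25; 25^31 ≡ 35 (mod 59).
Combine by CRT: x ≡ 75 (mod 79), x ≡ 41 (mod 73), x ≡ 35 (mod 59) ⇒ x ≡ 9239 (mod 340253).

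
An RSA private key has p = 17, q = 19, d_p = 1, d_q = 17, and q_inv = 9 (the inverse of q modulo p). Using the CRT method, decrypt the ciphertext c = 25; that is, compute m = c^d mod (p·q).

m₁ = c^(d_p) mod p: c ≡ 8 (mod 17), and 8^1 mod 17 = 8.
m₂ = c^(d_q) mod q: c ≡ 6 (mod 19), and 6^17 mod 19 = 16.
h = q_inv·(m₁ − m₂) mod p = 9·(8 − 16) mod 17 = 13.
m = m₂ + h·q = 16 + 13·19 = 263.

263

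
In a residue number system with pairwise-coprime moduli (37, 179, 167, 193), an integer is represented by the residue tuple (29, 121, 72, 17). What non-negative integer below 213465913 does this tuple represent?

67614865

Combine the congruences pairwise.
From x ≡ 29 (mod 37) write x = 29 + 37t. Substituting into x ≡ 121 (mod 179) gives 37t ≡ 92 (mod 179), and since 37⁻¹ ≡ 150 (mod 179), t ≡ 17. Hence x ≡ 29 + 37·17 = 658 (mod 6623).
From x ≡ 658 (mod 6623) write x = 658 + 6623t. Substituting into x ≡ 72 (mod 167) gives 6623t ≡ 82 (mod 167), and since 110⁻¹ ≡ 41 (mod 167), t ≡ 22. Hence x ≡ 658 + 6623·22 = 146364 (mod 1106041).
From x ≡ 146364 (mod 1106041) write x = 146364 + 1106041t. Substituting into x ≡ 17 (mod 193) gives 1106041t ≡ 140 (mod 193), and since 151⁻¹ ≡ 170 (mod 193), t ≡ 61. Hence x ≡ 146364 + 1106041·61 = 67614865 (mod 213465913).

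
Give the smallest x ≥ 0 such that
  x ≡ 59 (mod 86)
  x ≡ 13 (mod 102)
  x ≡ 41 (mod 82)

107215

gcd(86, 102) = 2 and 2 | (13 − 59), so the pair is consistent; merging gives x ≡ 1951 (mod 4386), where 4386 = lcm(86, 102).
gcd(4386, 82) = 2 and 2 | (41 − 1951), so the pair is consistent; merging gives x ≡ 107215 (mod 179826), where 179826 = lcm(4386, 82).
The solution is unique modulo lcm(86, 102, 82) = 179826.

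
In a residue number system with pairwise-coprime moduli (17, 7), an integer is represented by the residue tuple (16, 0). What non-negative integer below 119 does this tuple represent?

84

From x ≡ 16 (mod 17) write x = 16 + 17t. Substituting into x ≡ 0 (mod 7) gives 17t ≡ 5 (mod 7), and since 3⁻¹ ≡ 5 (mod 7), t ≡ 4. Hence x ≡ 16 + 17·4 = 84 (mod 119).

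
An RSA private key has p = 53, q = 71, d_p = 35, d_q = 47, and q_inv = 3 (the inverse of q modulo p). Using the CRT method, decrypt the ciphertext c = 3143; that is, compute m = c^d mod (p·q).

1997

m₁ = c^(d_p) mod p: c ≡ 16 (mod 53), and 16^35 mod 53 = 36.
m₂ = c^(d_q) mod q: c ≡ 19 (mod 71), and 19^47 mod 71 = 9.
h = q_inv·(m₁ − m₂) mod p = 3·(36 − 9) mod 53 = 28.
m = m₂ + h·q = 9 + 28·71 = 1997.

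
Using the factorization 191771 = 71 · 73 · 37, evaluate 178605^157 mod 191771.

117296

Mod 71: 178605 ≡ 40; by Fermat, exponent reduces to 157 mod 70 = 17; 40^17 ≡ 4 (mod 71).
Mod 73: 178605 ≡ 47; by Fermat, exponent reduces to 157 mod 72 = 13; 47^13 ≡ 58 (mod 73).
Mod 37: 178605 ≡ 6; by Fermat, exponent reduces to 157 mod 36 = 13; 6^13 ≡ 6 (mod 37).
Combine by CRT: x ≡ 4 (mod 71), x ≡ 58 (mod 73), x ≡ 6 (mod 37) ⇒ x ≡ 117296 (mod 191771).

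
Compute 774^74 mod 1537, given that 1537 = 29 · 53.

Mod 29: 774 ≡ 20; by Fermat, exponent reduces to 74 mod 28 = 18; 20^18 ≡ 7 (mod 29).
Mod 53: 774 ≡ 32; by Fermat, exponent reduces to 74 mod 52 = 22; 32^22 ≡ 11 (mod 53).
Combine by CRT: x ≡ 7 (mod 29), x ≡ 11 (mod 53) ⇒ x ≡ 1283 (mod 1537).

1283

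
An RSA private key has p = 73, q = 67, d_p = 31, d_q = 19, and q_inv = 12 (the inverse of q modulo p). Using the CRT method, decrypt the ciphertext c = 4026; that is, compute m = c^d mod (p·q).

4554

m₁ = c^(d_p) mod p: c ≡ 11 (mod 73), and 11^31 mod 73 = 28.
m₂ = c^(d_q) mod q: c ≡ 6 (mod 67), and 6^19 mod 67 = 65.
h = q_inv·(m₁ − m₂) mod p = 12·(28 − 65) mod 73 = 67.
m = m₂ + h·q = 65 + 67·67 = 4554.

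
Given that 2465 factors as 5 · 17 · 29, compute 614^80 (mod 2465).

Mod 5: 614 ≡ 4; since 4 | 80, by Fermat 4^80 ≡ 1 (mod 5).
Mod 17: 614 ≡ 2; since 16 | 80, by Fermat 2^80 ≡ 1 (mod 17).
Mod 29: 614 ≡ 5; by Fermat, exponent reduces to 80 mod 28 = 24; 5^24 ≡ 20 (mod 29).
Combine by CRT: x ≡ 1 (mod 5), x ≡ 1 (mod 17), x ≡ 20 (mod 29) ⇒ x ≡ 426 (mod 2465).

426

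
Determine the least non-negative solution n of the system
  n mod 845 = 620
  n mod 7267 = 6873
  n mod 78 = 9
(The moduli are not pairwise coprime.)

50475

gcd(845, 7267) = 169 and 169 | (6873 − 620), so the pair is consistent; merging gives n ≡ 14140 (mod 36335), where 36335 = lcm(845, 7267).
gcd(36335, 78) = 13 and 13 | (9 − 14140), so the pair is consistent; merging gives n ≡ 50475 (mod 218010), where 218010 = lcm(36335, 78).
The solution is unique modulo lcm(845, 7267, 78) = 218010.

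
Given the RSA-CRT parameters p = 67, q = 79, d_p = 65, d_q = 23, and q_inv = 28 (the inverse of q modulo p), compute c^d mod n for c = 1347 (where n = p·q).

3130

m₁ = c^(d_p) mod p: c ≡ 7 (mod 67), and 7^65 mod 67 = 48.
m₂ = c^(d_q) mod q: c ≡ 4 (mod 79), and 4^23 mod 79 = 49.
h = q_inv·(m₁ − m₂) mod p = 28·(48 − 49) mod 67 = 39.
m = m₂ + h·q = 49 + 39·79 = 3130.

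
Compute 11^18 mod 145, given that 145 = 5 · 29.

91

Mod 5: 11 ≡ 1; by Fermat, exponent reduces to 18 mod 4 = 2; 1^2 ≡ 1 (mod 5).
Mod 29: 11 ≡ 11; 11^18 ≡ 4 (mod 29).
Combine by CRT: x ≡ 1 (mod 5), x ≡ 4 (mod 29) ⇒ x ≡ 91 (mod 145).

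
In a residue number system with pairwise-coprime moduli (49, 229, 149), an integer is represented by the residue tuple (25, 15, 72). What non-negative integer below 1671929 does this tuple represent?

489388

From x ≡ 25 (mod 49) write x = 25 + 49t. Substituting into x ≡ 15 (mod 229) gives 49t ≡ 219 (mod 229), and since 49⁻¹ ≡ 215 (mod 229), t ≡ 140. Hence x ≡ 25 + 49·140 = 6885 (mod 11221).
From x ≡ 6885 (mod 11221) write x = 6885 + 11221t. Substituting into x ≡ 72 (mod 149) gives 11221t ≡ 41 (mod 149), and since 46⁻¹ ≡ 81 (mod 149), t ≡ 43. Hence x ≡ 6885 + 11221·43 = 489388 (mod 1671929).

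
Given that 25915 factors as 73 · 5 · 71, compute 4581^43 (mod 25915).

Mod 73: 4581 ≡ 55; 55^43 ≡ 16 (mod 73).
Mod 5: 4581 ≡ 1; by Fermat, exponent reduces to 43 mod 4 = 3; 1^3 ≡ 1 (mod 5).
Mod 71: 4581 ≡ 37; 37^43 ≡ 37 (mod 71).
Combine by CRT: x ≡ 16 (mod 73), x ≡ 1 (mod 5), x ≡ 37 (mod 71) ⇒ x ≡ 24106 (mod 25915).

24106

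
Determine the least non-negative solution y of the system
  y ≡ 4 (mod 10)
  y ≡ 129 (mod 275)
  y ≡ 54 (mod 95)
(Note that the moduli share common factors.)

4804

Combine the congruences pairwise.
gcd(10, 275) = 5 and 5 | (129 − 4), so the pair is consistent; merging gives y ≡ 404 (mod 550), where 550 = lcm(10, 275).
gcd(550, 95) = 5 and 5 | (54 − 404), so the pair is consistent; merging gives y ≡ 4804 (mod 10450), where 10450 = lcm(550, 95).
The solution is unique modulo lcm(10, 275, 95) = 10450.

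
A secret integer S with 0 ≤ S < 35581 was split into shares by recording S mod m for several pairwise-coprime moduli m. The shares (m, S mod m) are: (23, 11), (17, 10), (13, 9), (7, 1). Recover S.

26139

The moduli are pairwise coprime; N = 23·17·13·7 = 35581.
N/23 = 1547; 1547 ≡ 6 (mod 23); 6·4 ≡ 1, so inverse 4.
N/17 = 2093; 2093 ≡ 2 (mod 17); 2·9 ≡ 1, so inverse 9.
N/13 = 2737; 2737 ≡ 7 (mod 13); 7·2 ≡ 1, so inverse 2.
N/7 = 5083; 5083 ≡ 1 (mod 7), inverse 1.
S ≡ 11·1547·4 + 10·2093·9 + 9·2737·2 + 1·5083·1 = 310787.
310787 mod 35581 = 26139.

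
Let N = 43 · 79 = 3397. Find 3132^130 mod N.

Mod 43: 3132 ≡ 36; by Fermat, exponent reduces to 130 mod 42 = 4; 36^4 ≡ 36 (mod 43).
Mod 79: 3132 ≡ 51; by Fermat, exponent reduces to 130 mod 78 = 52; 51^52 ≡ 55 (mod 79).
Combine by CRT: x ≡ 36 (mod 43), x ≡ 55 (mod 79) ⇒ x ≡ 1240 (mod 3397).

1240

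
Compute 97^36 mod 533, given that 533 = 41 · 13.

209

Mod 41: 97 ≡ 15; 15^36 ≡ 4 (mod 41).
Mod 13: 97 ≡ 6; since 12 | 36, by Fermat 6^36 ≡ 1 (mod 13).
Combine by CRT: x ≡ 4 (mod 41), x ≡ 1 (mod 13) ⇒ x ≡ 209 (mod 533).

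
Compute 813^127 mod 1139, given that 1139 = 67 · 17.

198

Mod 67: 813 ≡ 9; by Fermat, exponent reduces to 127 mod 66 = 61; 9^61 ≡ 64 (mod 67).
Mod 17: 813 ≡ 14; by Fermat, exponent reduces to 127 mod 16 = 15; 14^15 ≡ 11 (mod 17).
Combine by CRT: x ≡ 64 (mod 67), x ≡ 11 (mod 17) ⇒ x ≡ 198 (mod 1139).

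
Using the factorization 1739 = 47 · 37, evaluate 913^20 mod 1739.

625

Mod 47: 913 ≡ 20; 20^20 ≡ 14 (mod 47).
Mod 37: 913 ≡ 25; 25^20 ≡ 33 (mod 37).
Combine by CRT: x ≡ 14 (mod 47), x ≡ 33 (mod 37) ⇒ x ≡ 625 (mod 1739).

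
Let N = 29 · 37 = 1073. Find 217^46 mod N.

Mod 29: 217 ≡ 14; by Fermat, exponent reduces to 46 mod 28 = 18; 14^18 ≡ 9 (mod 29).
Mod 37: 217 ≡ 32; by Fermat, exponent reduces to 46 mod 36 = 10; 32^10 ≡ 30 (mod 37).
Combine by CRT: x ≡ 9 (mod 29), x ≡ 30 (mod 37) ⇒ x ≡ 67 (mod 1073).

67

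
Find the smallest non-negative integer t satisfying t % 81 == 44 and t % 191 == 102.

From t ≡ 44 (mod 81) write t = 44 + 81s. Substituting into t ≡ 102 (mod 191) gives 81s ≡ 58 (mod 191), and since 81⁻¹ ≡ 158 (mod 191), s ≡ 187. Hence t ≡ 44 + 81·187 = 15191 (mod 15471).

15191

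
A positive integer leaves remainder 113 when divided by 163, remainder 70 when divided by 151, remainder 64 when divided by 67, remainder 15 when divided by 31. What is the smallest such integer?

370775

The moduli are pairwise coprime; N = 163·151·67·31 = 51121201.
N/163 = 313627; 313627 ≡ 15 (mod 163); 15·87 ≡ 1, so inverse 87.
N/151 = 338551; 338551 ≡ 9 (mod 151); 9·84 ≡ 1, so inverse 84.
N/67 = 763003; 763003 ≡ 7 (mod 67); 7·48 ≡ 1, so inverse 48.
N/31 = 1649071; 1649071 ≡ 26 (mod 31); 26·6 ≡ 1, so inverse 6.
m ≡ 113·313627·87 + 70·338551·84 + 64·763003·48 + 15·1649071·6 = 7566308523.
7566308523 mod 51121201 = 370775.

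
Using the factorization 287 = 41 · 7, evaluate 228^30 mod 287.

1

Mod 41: 228 ≡ 23; 23^30 ≡ 1 (mod 41).
Mod 7: 228 ≡ 4; since 6 | 30, by Fermat 4^30 ≡ 1 (mod 7).
Combine by CRT: x ≡ 1 (mod 41), x ≡ 1 (mod 7) ⇒ x ≡ 1 (mod 287).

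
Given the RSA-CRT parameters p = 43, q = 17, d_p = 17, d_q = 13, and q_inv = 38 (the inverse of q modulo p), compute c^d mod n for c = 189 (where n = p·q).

66

m₁ = c^(d_p) mod p: c ≡ 17 (mod 43), and 17^17 mod 43 = 23.
m₂ = c^(d_q) mod q: c ≡ 2 (mod 17), and 2^13 mod 17 = 15.
h = q_inv·(m₁ − m₂) mod p = 38·(23 − 15) mod 43 = 3.
m = m₂ + h·q = 15 + 3·17 = 66.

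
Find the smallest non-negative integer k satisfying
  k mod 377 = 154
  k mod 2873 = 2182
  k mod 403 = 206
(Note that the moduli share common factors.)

Combine the congruences pairwise.
gcd(377, 2873) = 13 and 13 | (2182 − 154), so the pair is consistent; merging gives k ≡ 5055 (mod 83317), where 83317 = lcm(377, 2873).
gcd(83317, 403) = 13 and 13 | (206 − 5055), so the pair is consistent; merging gives k ≡ 338323 (mod 2582827), where 2582827 = lcm(83317, 403).
The solution is unique modulo lcm(377, 2873, 403) = 2582827.

338323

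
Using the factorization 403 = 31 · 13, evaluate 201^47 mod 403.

271

Mod 31: 201 ≡ 15; by Fermat, exponent reduces to 47 mod 30 = 17; 15^17 ≡ 23 (mod 31).
Mod 13: 201 ≡ 6; by Fermat, exponent reduces to 47 mod 12 = 11; 6^11 ≡ 11 (mod 13).
Combine by CRT: x ≡ 23 (mod 31), x ≡ 11 (mod 13) ⇒ x ≡ 271 (mod 403).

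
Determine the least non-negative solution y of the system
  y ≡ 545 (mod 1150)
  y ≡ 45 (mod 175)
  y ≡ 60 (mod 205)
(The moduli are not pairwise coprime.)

75295

gcd(1150, 175) = 25 and 25 | (45 − 545), so the pair is consistent; merging gives y ≡ 2845 (mod 8050), where 8050 = lcm(1150, 175).
gcd(8050, 205) = 5 and 5 | (60 − 2845), so the pair is consistent; merging gives y ≡ 75295 (mod 330050), where 330050 = lcm(8050, 205).
The solution is unique modulo lcm(1150, 175, 205) = 330050.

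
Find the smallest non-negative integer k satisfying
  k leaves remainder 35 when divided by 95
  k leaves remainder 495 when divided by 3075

gcd(95, 3075) = 5 and 5 | (495 − 35), so the pair is consistent; merging gives k ≡ 43545 (mod 58425), where 58425 = lcm(95, 3075).
The solution is unique modulo lcm(95, 3075) = 58425.

43545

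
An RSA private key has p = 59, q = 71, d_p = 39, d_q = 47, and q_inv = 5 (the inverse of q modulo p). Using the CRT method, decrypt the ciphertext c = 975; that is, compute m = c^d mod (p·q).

m₁ = c^(d_p) mod p: c ≡ 31 (mod 59), and 31^39 mod 59 = 37.
m₂ = c^(d_q) mod q: c ≡ 52 (mod 71), and 52^47 mod 71 = 62.
h = q_inv·(m₁ − m₂) mod p = 5·(37 − 62) mod 59 = 52.
m = m₂ + h·q = 62 + 52·71 = 3754.

3754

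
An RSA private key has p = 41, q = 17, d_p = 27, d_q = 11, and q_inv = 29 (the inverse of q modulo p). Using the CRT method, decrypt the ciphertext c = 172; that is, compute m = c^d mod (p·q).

535

m₁ = c^(d_p) mod p: c ≡ 8 (mod 41), and 8^27 mod 41 = 2.
m₂ = c^(d_q) mod q: c ≡ 2 (mod 17), and 2^11 mod 17 = 8.
h = q_inv·(m₁ − m₂) mod p = 29·(2 − 8) mod 41 = 31.
m = m₂ + h·q = 8 + 31·17 = 535.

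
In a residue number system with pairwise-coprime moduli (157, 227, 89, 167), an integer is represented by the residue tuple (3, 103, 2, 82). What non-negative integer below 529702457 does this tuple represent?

The moduli are pairwise coprime; N = 157·227·89·167 = 529702457.
N/157 = 3373901; 3373901 ≡ 128 (mod 157); 128·92 ≡ 1, so inverse 92.
N/227 = 2333491; 2333491 ≡ 158 (mod 227); 158·125 ≡ 1, so inverse 125.
N/89 = 5951713; 5951713 ≡ 16 (mod 89); 16·39 ≡ 1, so inverse 39.
N/167 = 3171871; 3171871 ≡ 40 (mod 167); 40·71 ≡ 1, so inverse 71.
x ≡ 3·3373901·92 + 103·2333491·125 + 2·5951713·39 + 82·3171871·71 = 49905759877.
49905759877 mod 529702457 = 113728919.

113728919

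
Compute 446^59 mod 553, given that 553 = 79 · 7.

129

Mod 79: 446 ≡ 51; 51^59 ≡ 50 (mod 79).
Mod 7: 446 ≡ 5; by Fermat, exponent reduces to 59 mod 6 = 5; 5^5 ≡ 3 (mod 7).
Combine by CRT: x ≡ 50 (mod 79), x ≡ 3 (mod 7) ⇒ x ≡ 129 (mod 553).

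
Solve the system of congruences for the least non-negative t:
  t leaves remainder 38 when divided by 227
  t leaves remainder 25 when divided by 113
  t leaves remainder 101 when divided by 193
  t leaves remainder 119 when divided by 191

555674700

From t ≡ 38 (mod 227) write t = 38 + 227s. Substituting into t ≡ 25 (mod 113) gives 227s ≡ 100 (mod 113), and since 1⁻¹ ≡ 1 (mod 113), s ≡ 100. Hence t ≡ 38 + 227·100 = 22738 (mod 25651).
From t ≡ 22738 (mod 25651) write t = 22738 + 25651s. Substituting into t ≡ 101 (mod 193) gives 25651s ≡ 137 (mod 193), and since 175⁻¹ ≡ 75 (mod 193), s ≡ 46. Hence t ≡ 22738 + 25651·46 = 1202684 (mod 4950643).
From t ≡ 1202684 (mod 4950643) write t = 1202684 + 4950643s. Substituting into t ≡ 119 (mod 191) gives 4950643s ≡ 162 (mod 191), and since 114⁻¹ ≡ 62 (mod 191), s ≡ 112. Hence t ≡ 1202684 + 4950643·112 = 555674700 (mod 945572813).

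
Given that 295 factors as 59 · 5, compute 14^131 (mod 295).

Mod 59: 14 ≡ 14; by Fermat, exponent reduces to 131 mod 58 = 15; 14^15 ≡ 24 (mod 59).
Mod 5: 14 ≡ 4; by Fermat, exponent reduces to 131 mod 4 = 3; 4^3 ≡ 4 (mod 5).
Combine by CRT: x ≡ 24 (mod 59), x ≡ 4 (mod 5) ⇒ x ≡ 24 (mod 295).

24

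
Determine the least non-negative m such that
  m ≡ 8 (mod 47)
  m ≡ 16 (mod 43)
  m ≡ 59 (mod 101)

117320

The moduli are pairwise coprime; N = 47·43·101 = 204121.
N/47 = 4343; 4343 ≡ 19 (mod 47); 19·5 ≡ 1, so inverse 5.
N/43 = 4747; 4747 ≡ 17 (mod 43); 17·38 ≡ 1, so inverse 38.
N/101 = 2021; 2021 ≡ 1 (mod 101), inverse 1.
m ≡ 8·4343·5 + 16·4747·38 + 59·2021·1 = 3179135.
3179135 mod 204121 = 117320.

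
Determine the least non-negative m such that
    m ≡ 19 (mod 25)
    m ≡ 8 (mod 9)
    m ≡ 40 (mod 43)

The moduli are pairwise coprime; N = 25·9·43 = 9675.
N/25 = 387; 387 ≡ 12 (mod 25); 12·23 ≡ 1, so inverse 23.
N/9 = 1075; 1075 ≡ 4 (mod 9); 4·7 ≡ 1, so inverse 7.
N/43 = 225; 225 ≡ 10 (mod 43); 10·13 ≡ 1, so inverse 13.
m ≡ 19·387·23 + 8·1075·7 + 40·225·13 = 346319.
346319 mod 9675 = 7694.

7694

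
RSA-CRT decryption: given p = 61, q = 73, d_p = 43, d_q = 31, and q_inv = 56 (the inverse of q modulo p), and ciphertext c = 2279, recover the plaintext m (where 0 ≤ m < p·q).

1296

m₁ = c^(d_p) mod p: c ≡ 22 (mod 61), and 22^43 mod 61 = 15.
m₂ = c^(d_q) mod q: c ≡ 16 (mod 73), and 16^31 mod 73 = 55.
h = q_inv·(m₁ − m₂) mod p = 56·(15 − 55) mod 61 = 17.
m = m₂ + h·q = 55 + 17·73 = 1296.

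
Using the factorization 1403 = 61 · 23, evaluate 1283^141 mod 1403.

1070

Mod 61: 1283 ≡ 2; by Fermat, exponent reduces to 141 mod 60 = 21; 2^21 ≡ 33 (mod 61).
Mod 23: 1283 ≡ 18; by Fermat, exponent reduces to 141 mod 22 = 9; 18^9 ≡ 12 (mod 23).
Combine by CRT: x ≡ 33 (mod 61), x ≡ 12 (mod 23) ⇒ x ≡ 1070 (mod 1403).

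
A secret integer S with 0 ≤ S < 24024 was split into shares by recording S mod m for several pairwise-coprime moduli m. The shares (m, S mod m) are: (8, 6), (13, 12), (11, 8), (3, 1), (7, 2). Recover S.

From S ≡ 6 (mod 8) write S = 6 + 8t. Substituting into S ≡ 12 (mod 13) gives 8t ≡ 6 (mod 13), and since 8⁻¹ ≡ 5 (mod 13), t ≡ 4. Hence S ≡ 6 + 8·4 = 38 (mod 104).
From S ≡ 38 (mod 104) write S = 38 + 104t. Substituting into S ≡ 8 (mod 11) gives 104t ≡ 3 (mod 11), and since 5⁻¹ ≡ 9 (mod 11), t ≡ 5. Hence S ≡ 38 + 104·5 = 558 (mod 1144).
From S ≡ 558 (mod 1144) write S = 558 + 1144t. Substituting into S ≡ 1 (mod 3) gives 1144t ≡ 1 (mod 3), and since 1⁻¹ ≡ 1 (mod 3), t ≡ 1. Hence S ≡ 558 + 1144·1 = 1702 (mod 3432).
From S ≡ 1702 (mod 3432) write S = 1702 + 3432t. Substituting into S ≡ 2 (mod 7) gives 3432t ≡ 1 (mod 7), and since 2⁻¹ ≡ 4 (mod 7), t ≡ 4. Hence S ≡ 1702 + 3432·4 = 15430 (mod 24024).

15430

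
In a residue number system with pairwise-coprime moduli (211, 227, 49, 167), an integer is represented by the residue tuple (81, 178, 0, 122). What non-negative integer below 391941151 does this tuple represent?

Combine the congruences pairwise.
From x ≡ 81 (mod 211) write x = 81 + 211t. Substituting into x ≡ 178 (mod 227) gives 211t ≡ 97 (mod 227), and since 211⁻¹ ≡ 156 (mod 227), t ≡ 150. Hence x ≡ 81 + 211·150 = 31731 (mod 47897).
From x ≡ 31731 (mod 47897) write x = 31731 + 47897t. Substituting into x ≡ 0 (mod 49) gives 47897t ≡ 21 (mod 49), and since 24⁻¹ ≡ 47 (mod 49), t ≡ 7. Hence x ≡ 31731 + 47897·7 = 367010 (mod 2346953).
From x ≡ 367010 (mod 2346953) write x = 367010 + 2346953t. Substituting into x ≡ 122 (mod 167) gives 2346953t ≡ 11 (mod 167), and since 102⁻¹ ≡ 149 (mod 167), t ≡ 136. Hence x ≡ 367010 + 2346953·136 = 319552618 (mod 391941151).

319552618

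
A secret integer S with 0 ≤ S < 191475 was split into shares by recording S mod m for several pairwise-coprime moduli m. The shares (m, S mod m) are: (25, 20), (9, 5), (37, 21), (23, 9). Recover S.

141620

From S ≡ 20 (mod 25) write S = 20 + 25t. Substituting into S ≡ 5 (mod 9) gives 25t ≡ 3 (mod 9), and since 7⁻¹ ≡ 4 (mod 9), t ≡ 3. Hence S ≡ 20 + 25·3 = 95 (mod 225).
From S ≡ 95 (mod 225) write S = 95 + 225t. Substituting into S ≡ 21 (mod 37) gives 225t ≡ 0 (mod 37), and since 3⁻¹ ≡ 25 (mod 37), t ≡ 0. Hence S ≡ 95 + 225·0 = 95 (mod 8325).
From S ≡ 95 (mod 8325) write S = 95 + 8325t. Substituting into S ≡ 9 (mod 23) gives 8325t ≡ 6 (mod 23), and since 22⁻¹ ≡ 22 (mod 23), t ≡ 17. Hence S ≡ 95 + 8325·17 = 141620 (mod 191475).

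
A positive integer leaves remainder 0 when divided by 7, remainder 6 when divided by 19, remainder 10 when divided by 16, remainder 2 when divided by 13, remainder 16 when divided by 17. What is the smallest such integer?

The moduli are pairwise coprime; N = 7·19·16·13·17 = 470288.
N/7 = 67184; 67184 ≡ 5 (mod 7); 5·3 ≡ 1, so inverse 3.
N/19 = 24752; 24752 ≡ 14 (mod 19); 14·15 ≡ 1, so inverse 15.
N/16 = 29393; 29393 ≡ 1 (mod 16), inverse 1.
N/13 = 36176; 36176 ≡ 10 (mod 13); 10·4 ≡ 1, so inverse 4.
N/17 = 27664; 27664 ≡ 5 (mod 17); 5·7 ≡ 1, so inverse 7.
x ≡ 0·67184·3 + 6·24752·15 + 10·29393·1 + 2·36176·4 + 16·27664·7 = 5909386.
5909386 mod 470288 = 265930.

265930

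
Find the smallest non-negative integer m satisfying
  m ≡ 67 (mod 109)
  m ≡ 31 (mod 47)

From m ≡ 67 (mod 109) write m = 67 + 109t. Substituting into m ≡ 31 (mod 47) gives 109t ≡ 11 (mod 47), and since 15⁻¹ ≡ 22 (mod 47), t ≡ 7. Hence m ≡ 67 + 109·7 = 830 (mod 5123).

830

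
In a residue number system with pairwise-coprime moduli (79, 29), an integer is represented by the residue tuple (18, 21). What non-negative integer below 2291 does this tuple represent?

1993

From x ≡ 18 (mod 79) write x = 18 + 79t. Substituting into x ≡ 21 (mod 29) gives 79t ≡ 3 (mod 29), and since 21⁻¹ ≡ 18 (mod 29), t ≡ 25. Hence x ≡ 18 + 79·25 = 1993 (mod 2291).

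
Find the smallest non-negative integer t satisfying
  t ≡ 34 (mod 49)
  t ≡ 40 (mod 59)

1161

From t ≡ 34 (mod 49) write t = 34 + 49s. Substituting into t ≡ 40 (mod 59) gives 49s ≡ 6 (mod 59), and since 49⁻¹ ≡ 53 (mod 59), s ≡ 23. Hence t ≡ 34 + 49·23 = 1161 (mod 2891).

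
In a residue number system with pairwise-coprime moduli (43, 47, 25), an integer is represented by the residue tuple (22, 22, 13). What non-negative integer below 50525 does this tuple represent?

42463

From x ≡ 22 (mod 43) write x = 22 + 43t. Substituting into x ≡ 22 (mod 47) gives 43t ≡ 0 (mod 47), and since 43⁻¹ ≡ 35 (mod 47), t ≡ 0. Hence x ≡ 22 + 43·0 = 22 (mod 2021).
From x ≡ 22 (mod 2021) write x = 22 + 2021t. Substituting into x ≡ 13 (mod 25) gives 2021t ≡ 16 (mod 25), and since 21⁻¹ ≡ 6 (mod 25), t ≡ 21. Hence x ≡ 22 + 2021·21 = 42463 (mod 50525).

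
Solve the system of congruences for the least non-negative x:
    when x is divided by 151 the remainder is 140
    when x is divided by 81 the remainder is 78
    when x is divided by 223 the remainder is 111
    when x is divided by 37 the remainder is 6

92651928

From x ≡ 140 (mod 151) write x = 140 + 151t. Substituting into x ≡ 78 (mod 81) gives 151t ≡ 19 (mod 81), and since 70⁻¹ ≡ 22 (mod 81), t ≡ 13. Hence x ≡ 140 + 151·13 = 2103 (mod 12231).
From x ≡ 2103 (mod 12231) write x = 2103 + 12231t. Substituting into x ≡ 111 (mod 223) gives 12231t ≡ 15 (mod 223), and since 189⁻¹ ≡ 59 (mod 223), t ≡ 216. Hence x ≡ 2103 + 12231·216 = 2643999 (mod 2727513).
From x ≡ 2643999 (mod 2727513) write x = 2643999 + 2727513t. Substituting into x ≡ 6 (mod 37) gives 2727513t ≡ 27 (mod 37), and since 21⁻¹ ≡ 30 (mod 37), t ≡ 33. Hence x ≡ 2643999 + 2727513·33 = 92651928 (mod 100917981).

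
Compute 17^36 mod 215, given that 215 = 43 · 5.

Mod 43: 17 ≡ 17; 17^36 ≡ 16 (mod 43).
Mod 5: 17 ≡ 2; since 4 | 36, by Fermat 2^36 ≡ 1 (mod 5).
Combine by CRT: x ≡ 16 (mod 43), x ≡ 1 (mod 5) ⇒ x ≡ 16 (mod 215).

16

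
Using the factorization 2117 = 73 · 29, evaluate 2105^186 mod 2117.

1014

Mod 73: 2105 ≡ 61; by Fermat, exponent reduces to 186 mod 72 = 42; 61^42 ≡ 65 (mod 73).
Mod 29: 2105 ≡ 17; by Fermat, exponent reduces to 186 mod 28 = 18; 17^18 ≡ 28 (mod 29).
Combine by CRT: x ≡ 65 (mod 73), x ≡ 28 (mod 29) ⇒ x ≡ 1014 (mod 2117).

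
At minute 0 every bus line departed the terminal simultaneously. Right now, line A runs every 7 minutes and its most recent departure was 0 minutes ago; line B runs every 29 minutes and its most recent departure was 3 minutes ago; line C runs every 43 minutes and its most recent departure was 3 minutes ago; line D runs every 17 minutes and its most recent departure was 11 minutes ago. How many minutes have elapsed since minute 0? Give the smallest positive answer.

135926

The moduli are pairwise coprime; N = 7·29·43·17 = 148393.
N/7 = 21199; 21199 ≡ 3 (mod 7); 3·5 ≡ 1, so inverse 5.
N/29 = 5117; 5117 ≡ 13 (mod 29); 13·9 ≡ 1, so inverse 9.
N/43 = 3451; 3451 ≡ 11 (mod 43); 11·4 ≡ 1, so inverse 4.
N/17 = 8729; 8729 ≡ 8 (mod 17); 8·15 ≡ 1, so inverse 15.
t ≡ 0·21199·5 + 3·5117·9 + 3·3451·4 + 11·8729·15 = 1619856.
1619856 mod 148393 = 135926.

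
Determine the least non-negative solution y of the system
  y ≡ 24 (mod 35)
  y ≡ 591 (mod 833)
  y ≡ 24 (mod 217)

34744

gcd(35, 833) = 7 and 7 | (591 − 24), so the pair is consistent; merging gives y ≡ 1424 (mod 4165), where 4165 = lcm(35, 833).
gcd(4165, 217) = 7 and 7 | (24 − 1424), so the pair is consistent; merging gives y ≡ 34744 (mod 129115), where 129115 = lcm(4165, 217).
The solution is unique modulo lcm(35, 833, 217) = 129115.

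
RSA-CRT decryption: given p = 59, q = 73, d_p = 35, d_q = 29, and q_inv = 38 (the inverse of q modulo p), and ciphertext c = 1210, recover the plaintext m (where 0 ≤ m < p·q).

2289

m₁ = c^(d_p) mod p: c ≡ 30 (mod 59), and 30^35 mod 59 = 47.
m₂ = c^(d_q) mod q: c ≡ 42 (mod 73), and 42^29 mod 73 = 26.
h = q_inv·(m₁ − m₂) mod p = 38·(47 − 26) mod 59 = 31.
m = m₂ + h·q = 26 + 31·73 = 2289.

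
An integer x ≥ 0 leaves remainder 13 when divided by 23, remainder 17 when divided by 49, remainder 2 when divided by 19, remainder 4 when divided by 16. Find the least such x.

58180

From x ≡ 13 (mod 23) write x = 13 + 23t. Substituting into x ≡ 17 (mod 49) gives 23t ≡ 4 (mod 49), and since 23⁻¹ ≡ 32 (mod 49), t ≡ 30. Hence x ≡ 13 + 23·30 = 703 (mod 1127).
From x ≡ 703 (mod 1127) write x = 703 + 1127t. Substituting into x ≡ 2 (mod 19) gives 1127t ≡ 2 (mod 19), and since 6⁻¹ ≡ 16 (mod 19), t ≡ 13. Hence x ≡ 703 + 1127·13 = 15354 (mod 21413).
From x ≡ 15354 (mod 21413) write x = 15354 + 21413t. Substituting into x ≡ 4 (mod 16) gives 21413t ≡ 10 (mod 16), and since 5⁻¹ ≡ 13 (mod 16), t ≡ 2. Hence x ≡ 15354 + 21413·2 = 58180 (mod 342608).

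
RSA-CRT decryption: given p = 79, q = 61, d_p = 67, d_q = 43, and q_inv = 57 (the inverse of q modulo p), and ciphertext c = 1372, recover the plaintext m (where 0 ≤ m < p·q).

m₁ = c^(d_p) mod p: c ≡ 29 (mod 79), and 29^67 mod 79 = 39.
m₂ = c^(d_q) mod q: c ≡ 30 (mod 61), and 30^43 mod 61 = 17.
h = q_inv·(m₁ − m₂) mod p = 57·(39 − 17) mod 79 = 69.
m = m₂ + h·q = 17 + 69·61 = 4226.

4226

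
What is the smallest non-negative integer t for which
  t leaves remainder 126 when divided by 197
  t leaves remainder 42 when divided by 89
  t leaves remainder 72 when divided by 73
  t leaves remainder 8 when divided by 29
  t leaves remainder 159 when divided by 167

6190134717

From t ≡ 126 (mod 197) write t = 126 + 197s. Substituting into t ≡ 42 (mod 89) gives 197s ≡ 5 (mod 89), and since 19⁻¹ ≡ 75 (mod 89), s ≡ 19. Hence t ≡ 126 + 197·19 = 3869 (mod 17533).
From t ≡ 3869 (mod 17533) write t = 3869 + 17533s. Substituting into t ≡ 72 (mod 73) gives 17533s ≡ 72 (mod 73), and since 13⁻¹ ≡ 45 (mod 73), s ≡ 28. Hence t ≡ 3869 + 17533·28 = 494793 (mod 1279909).
From t ≡ 494793 (mod 1279909) write t = 494793 + 1279909s. Substituting into t ≡ 8 (mod 29) gives 1279909s ≡ 13 (mod 29), and since 23⁻¹ ≡ 24 (mod 29), s ≡ 22. Hence t ≡ 494793 + 1279909·22 = 28652791 (mod 37117361).
From t ≡ 28652791 (mod 37117361) write t = 28652791 + 37117361s. Substituting into t ≡ 159 (mod 167) gives 37117361s ≡ 59 (mod 167), and since 108⁻¹ ≡ 150 (mod 167), s ≡ 166. Hence t ≡ 28652791 + 37117361·166 = 6190134717 (mod 6198599287).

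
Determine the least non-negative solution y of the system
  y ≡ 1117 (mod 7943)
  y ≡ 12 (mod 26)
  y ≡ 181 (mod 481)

326780

Combine the congruences pairwise.
gcd(7943, 26) = 13 and 13 | (12 − 1117), so the pair is consistent; merging gives y ≡ 9060 (mod 15886), where 15886 = lcm(7943, 26).
gcd(15886, 481) = 13 and 13 | (181 − 9060), so the pair is consistent; merging gives y ≡ 326780 (mod 587782), where 587782 = lcm(15886, 481).
The solution is unique modulo lcm(7943, 26, 481) = 587782.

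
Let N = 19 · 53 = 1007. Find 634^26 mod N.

847

Mod 19: 634 ≡ 7; by Fermat, exponent reduces to 26 mod 18 = 8; 7^8 ≡ 11 (mod 19).
Mod 53: 634 ≡ 51; 51^26 ≡ 52 (mod 53).
Combine by CRT: x ≡ 11 (mod 19), x ≡ 52 (mod 53) ⇒ x ≡ 847 (mod 1007).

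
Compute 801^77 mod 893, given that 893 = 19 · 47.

Mod 19: 801 ≡ 3; by Fermat, exponent reduces to 77 mod 18 = 5; 3^5 ≡ 15 (mod 19).
Mod 47: 801 ≡ 2; by Fermat, exponent reduces to 77 mod 46 = 31; 2^31 ≡ 21 (mod 47).
Combine by CRT: x ≡ 15 (mod 19), x ≡ 21 (mod 47) ⇒ x ≡ 585 (mod 893).

585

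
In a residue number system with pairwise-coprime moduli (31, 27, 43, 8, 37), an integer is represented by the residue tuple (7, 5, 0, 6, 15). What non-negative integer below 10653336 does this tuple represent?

The moduli are pairwise coprime; N = 31·27·43·8·37 = 10653336.
N/31 = 343656; 343656 ≡ 21 (mod 31); 21·3 ≡ 1, so inverse 3.
N/27 = 394568; 394568 ≡ 17 (mod 27); 17·8 ≡ 1, so inverse 8.
N/43 = 247752; 247752 ≡ 29 (mod 43); 29·3 ≡ 1, so inverse 3.
N/8 = 1331667; 1331667 ≡ 3 (mod 8); 3·3 ≡ 1, so inverse 3.
N/37 = 287928; 287928 ≡ 31 (mod 37); 31·6 ≡ 1, so inverse 6.
x ≡ 7·343656·3 + 5·394568·8 + 0·247752·3 + 6·1331667·3 + 15·287928·6 = 72883022.
72883022 mod 10653336 = 8963006.

8963006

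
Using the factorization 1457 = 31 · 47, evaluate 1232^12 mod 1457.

Mod 31: 1232 ≡ 23; 23^12 ≡ 2 (mod 31).
Mod 47: 1232 ≡ 10; 10^12 ≡ 32 (mod 47).
Combine by CRT: x ≡ 2 (mod 31), x ≡ 32 (mod 47) ⇒ x ≡ 126 (mod 1457).

126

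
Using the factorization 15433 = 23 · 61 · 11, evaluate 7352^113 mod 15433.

Mod 23: 7352 ≡ 15; by Fermat, exponent reduces to 113 mod 22 = 3; 15^3 ≡ 17 (mod 23).
Mod 61: 7352 ≡ 32; by Fermat, exponent reduces to 113 mod 60 = 53; 32^53 ≡ 40 (mod 61).
Mod 11: 7352 ≡ 4; by Fermat, exponent reduces to 113 mod 10 = 3; 4^3 ≡ 9 (mod 11).
Combine by CRT: x ≡ 17 (mod 23), x ≡ 40 (mod 61), x ≡ 9 (mod 11) ⇒ x ≡ 5652 (mod 15433).

5652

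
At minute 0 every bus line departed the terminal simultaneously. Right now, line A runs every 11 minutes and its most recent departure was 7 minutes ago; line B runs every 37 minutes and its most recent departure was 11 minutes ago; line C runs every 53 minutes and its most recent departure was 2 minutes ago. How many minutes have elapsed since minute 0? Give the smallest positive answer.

17068

From t ≡ 7 (mod 11) write t = 7 + 11s. Substituting into t ≡ 11 (mod 37) gives 11s ≡ 4 (mod 37), and since 11⁻¹ ≡ 27 (mod 37), s ≡ 34. Hence t ≡ 7 + 11·34 = 381 (mod 407).
From t ≡ 381 (mod 407) write t = 381 + 407s. Substituting into t ≡ 2 (mod 53) gives 407s ≡ 45 (mod 53), and since 36⁻¹ ≡ 28 (mod 53), s ≡ 41. Hence t ≡ 381 + 407·41 = 17068 (mod 21571).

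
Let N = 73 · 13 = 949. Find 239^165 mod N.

577

Mod 73: 239 ≡ 20; by Fermat, exponent reduces to 165 mod 72 = 21; 20^21 ≡ 66 (mod 73).
Mod 13: 239 ≡ 5; by Fermat, exponent reduces to 165 mod 12 = 9; 5^9 ≡ 5 (mod 13).
Combine by CRT: x ≡ 66 (mod 73), x ≡ 5 (mod 13) ⇒ x ≡ 577 (mod 949).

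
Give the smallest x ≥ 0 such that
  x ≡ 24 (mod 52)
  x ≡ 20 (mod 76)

856

Combine the congruences pairwise.
gcd(52, 76) = 4 and 4 | (20 − 24), so the pair is consistent; merging gives x ≡ 856 (mod 988), where 988 = lcm(52, 76).
The solution is unique modulo lcm(52, 76) = 988.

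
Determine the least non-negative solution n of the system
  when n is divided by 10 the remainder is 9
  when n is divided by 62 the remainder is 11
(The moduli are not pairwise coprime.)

259

gcd(10, 62) = 2 and 2 | (11 − 9), so the pair is consistent; merging gives n ≡ 259 (mod 310), where 310 = lcm(10, 62).
The solution is unique modulo lcm(10, 62) = 310.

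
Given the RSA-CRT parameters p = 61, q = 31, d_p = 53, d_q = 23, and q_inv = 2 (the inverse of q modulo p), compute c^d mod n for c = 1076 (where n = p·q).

964

m₁ = c^(d_p) mod p: c ≡ 39 (mod 61), and 39^53 mod 61 = 49.
m₂ = c^(d_q) mod q: c ≡ 22 (mod 31), and 22^23 mod 31 = 3.
h = q_inv·(m₁ − m₂) mod p = 2·(49 − 3) mod 61 = 31.
m = m₂ + h·q = 3 + 31·31 = 964.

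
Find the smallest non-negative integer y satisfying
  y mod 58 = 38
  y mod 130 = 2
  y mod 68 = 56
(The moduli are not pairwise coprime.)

122592

Combine the congruences pairwise.
gcd(58, 130) = 2 and 2 | (2 − 38), so the pair is consistent; merging gives y ≡ 1952 (mod 3770), where 3770 = lcm(58, 130).
gcd(3770, 68) = 2 and 2 | (56 − 1952), so the pair is consistent; merging gives y ≡ 122592 (mod 128180), where 128180 = lcm(3770, 68).
The solution is unique modulo lcm(58, 130, 68) = 128180.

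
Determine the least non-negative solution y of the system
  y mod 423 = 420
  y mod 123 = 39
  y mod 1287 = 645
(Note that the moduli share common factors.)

1950450

gcd(423, 123) = 3 and 3 | (39 − 420), so the pair is consistent; merging gives y ≡ 8034 (mod 17343), where 17343 = lcm(423, 123).
gcd(17343, 1287) = 9 and 9 | (645 − 8034), so the pair is consistent; merging gives y ≡ 1950450 (mod 2480049), where 2480049 = lcm(17343, 1287).
The solution is unique modulo lcm(423, 123, 1287) = 2480049.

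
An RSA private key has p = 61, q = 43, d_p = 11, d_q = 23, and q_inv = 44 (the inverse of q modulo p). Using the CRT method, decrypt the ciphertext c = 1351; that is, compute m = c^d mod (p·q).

m₁ = c^(d_p) mod p: c ≡ 9 (mod 61), and 9^11 mod 61 = 9.
m₂ = c^(d_q) mod q: c ≡ 18 (mod 43), and 18^23 mod 43 = 20.
h = q_inv·(m₁ − m₂) mod p = 44·(9 − 20) mod 61 = 4.
m = m₂ + h·q = 20 + 4·43 = 192.

192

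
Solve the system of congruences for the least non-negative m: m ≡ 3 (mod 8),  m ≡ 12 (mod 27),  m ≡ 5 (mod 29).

5979

The moduli are pairwise coprime; N = 8·27·29 = 6264.
N/8 = 783; 783 ≡ 7 (mod 8); 7·7 ≡ 1, so inverse 7.
N/27 = 232; 232 ≡ 16 (mod 27); 16·22 ≡ 1, so inverse 22.
N/29 = 216; 216 ≡ 13 (mod 29); 13·9 ≡ 1, so inverse 9.
m ≡ 3·783·7 + 12·232·22 + 5·216·9 = 87411.
87411 mod 6264 = 5979.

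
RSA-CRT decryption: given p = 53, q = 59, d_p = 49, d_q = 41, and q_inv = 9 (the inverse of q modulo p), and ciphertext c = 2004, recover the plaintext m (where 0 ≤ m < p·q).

m₁ = c^(d_p) mod p: c ≡ 43 (mod 53), and 43^49 mod 53 = 38.
m₂ = c^(d_q) mod q: c ≡ 57 (mod 59), and 57^41 mod 59 = 25.
h = q_inv·(m₁ − m₂) mod p = 9·(38 − 25) mod 53 = 11.
m = m₂ + h·q = 25 + 11·59 = 674.

674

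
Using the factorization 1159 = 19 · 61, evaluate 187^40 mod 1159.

1145

Mod 19: 187 ≡ 16; by Fermat, exponent reduces to 40 mod 18 = 4; 16^4 ≡ 5 (mod 19).
Mod 61: 187 ≡ 4; 4^40 ≡ 47 (mod 61).
Combine by CRT: x ≡ 5 (mod 19), x ≡ 47 (mod 61) ⇒ x ≡ 1145 (mod 1159).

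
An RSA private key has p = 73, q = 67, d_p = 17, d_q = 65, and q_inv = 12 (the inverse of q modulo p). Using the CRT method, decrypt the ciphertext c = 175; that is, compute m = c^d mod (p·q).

1157

m₁ = c^(d_p) mod p: c ≡ 29 (mod 73), and 29^17 mod 73 = 62.
m₂ = c^(d_q) mod q: c ≡ 41 (mod 67), and 41^65 mod 67 = 18.
h = q_inv·(m₁ − m₂) mod p = 12·(62 − 18) mod 73 = 17.
m = m₂ + h·q = 18 + 17·67 = 1157.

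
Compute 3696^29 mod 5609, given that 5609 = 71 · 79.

3224

Mod 71: 3696 ≡ 4; 4^29 ≡ 29 (mod 71).
Mod 79: 3696 ≡ 62; 62^29 ≡ 64 (mod 79).
Combine by CRT: x ≡ 29 (mod 71), x ≡ 64 (mod 79) ⇒ x ≡ 3224 (mod 5609).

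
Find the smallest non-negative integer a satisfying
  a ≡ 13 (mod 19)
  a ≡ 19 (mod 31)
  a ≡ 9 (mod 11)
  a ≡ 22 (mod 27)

From a ≡ 13 (mod 19) write a = 13 + 19t. Substituting into a ≡ 19 (mod 31) gives 19t ≡ 6 (mod 31), and since 19⁻¹ ≡ 18 (mod 31), t ≡ 15. Hence a ≡ 13 + 19·15 = 298 (mod 589).
From a ≡ 298 (mod 589) write a = 298 + 589t. Substituting into a ≡ 9 (mod 11) gives 589t ≡ 8 (mod 11), and since 6⁻¹ ≡ 2 (mod 11), t ≡ 5. Hence a ≡ 298 + 589·5 = 3243 (mod 6479).
From a ≡ 3243 (mod 6479) write a = 3243 + 6479t. Substituting into a ≡ 22 (mod 27) gives 6479t ≡ 19 (mod 27), and since 26⁻¹ ≡ 26 (mod 27), t ≡ 8. Hence a ≡ 3243 + 6479·8 = 55075 (mod 174933).

55075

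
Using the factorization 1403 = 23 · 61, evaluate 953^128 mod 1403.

Mod 23: 953 ≡ 10; by Fermat, exponent reduces to 128 mod 22 = 18; 10^18 ≡ 9 (mod 23).
Mod 61: 953 ≡ 38; by Fermat, exponent reduces to 128 mod 60 = 8; 38^8 ≡ 58 (mod 61).
Combine by CRT: x ≡ 9 (mod 23), x ≡ 58 (mod 61) ⇒ x ≡ 607 (mod 1403).

607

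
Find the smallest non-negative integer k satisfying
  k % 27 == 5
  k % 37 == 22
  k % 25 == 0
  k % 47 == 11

183875

From k ≡ 5 (mod 27) write k = 5 + 27t. Substituting into k ≡ 22 (mod 37) gives 27t ≡ 17 (mod 37), and since 27⁻¹ ≡ 11 (mod 37), t ≡ 2. Hence k ≡ 5 + 27·2 = 59 (mod 999).
From k ≡ 59 (mod 999) write k = 59 + 999t. Substituting into k ≡ 0 (mod 25) gives 999t ≡ 16 (mod 25), and since 24⁻¹ ≡ 24 (mod 25), t ≡ 9. Hence k ≡ 59 + 999·9 = 9050 (mod 24975).
From k ≡ 9050 (mod 24975) write k = 9050 + 24975t. Substituting into k ≡ 11 (mod 47) gives 24975t ≡ 32 (mod 47), and since 18⁻¹ ≡ 34 (mod 47), t ≡ 7. Hence k ≡ 9050 + 24975·7 = 183875 (mod 1173825).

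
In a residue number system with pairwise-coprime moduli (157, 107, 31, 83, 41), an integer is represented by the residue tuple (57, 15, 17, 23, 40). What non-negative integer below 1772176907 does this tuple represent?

766237929

The moduli are pairwise coprime; N = 157·107·31·83·41 = 1772176907.
N/157 = 11287751; 11287751 ≡ 79 (mod 157); 79·2 ≡ 1, so inverse 2.
N/107 = 16562401; 16562401 ≡ 85 (mod 107); 85·34 ≡ 1, so inverse 34.
N/31 = 57166997; 57166997 ≡ 21 (mod 31); 21·3 ≡ 1, so inverse 3.
N/83 = 21351529; 21351529 ≡ 28 (mod 83); 28·3 ≡ 1, so inverse 3.
N/41 = 43223827; 43223827 ≡ 28 (mod 41); 28·22 ≡ 1, so inverse 22.
x ≡ 57·11287751·2 + 15·16562401·34 + 17·57166997·3 + 23·21351529·3 + 40·43223827·22 = 52159368232.
52159368232 mod 1772176907 = 766237929.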